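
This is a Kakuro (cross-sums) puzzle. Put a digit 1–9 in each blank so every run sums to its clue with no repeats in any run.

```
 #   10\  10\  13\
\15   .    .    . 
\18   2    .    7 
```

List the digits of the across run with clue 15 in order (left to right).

8, 1, 6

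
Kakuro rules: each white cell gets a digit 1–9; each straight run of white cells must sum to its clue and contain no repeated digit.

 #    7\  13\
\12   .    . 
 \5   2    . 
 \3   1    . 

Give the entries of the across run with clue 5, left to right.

3 in 2 cells must be {1,2}; 7 in 3 cells must be {1,2,4}.
R1C1 = 7 − 3 = 4 completes the 7 down.
R1C2 = 12 − 4 = 8 completes the 12 across.
R2C2 = 5 − 2 = 3 completes the 5 across.
R3C2 = 3 − 1 = 2 completes the 3 across.

2, 3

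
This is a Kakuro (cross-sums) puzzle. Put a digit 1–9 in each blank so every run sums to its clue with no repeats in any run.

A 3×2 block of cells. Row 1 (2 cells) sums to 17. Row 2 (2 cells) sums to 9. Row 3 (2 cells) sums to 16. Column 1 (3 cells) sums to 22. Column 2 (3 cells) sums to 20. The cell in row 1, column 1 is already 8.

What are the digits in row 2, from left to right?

17 in 2 cells must be {8,9}; 16 in 2 cells must be {7,9}.
(1,2) = 17 − 8 = 9 completes the 17 across.
(2,1) = 5: the only remaining digit allowed by both the 9 across and the 22 down.
(2,2) = 9 − 5 = 4 completes the 9 across.
(3,1) = 22 − 13 = 9 completes the 22 down.
(3,2) = 16 − 9 = 7 completes the 16 across.

5 4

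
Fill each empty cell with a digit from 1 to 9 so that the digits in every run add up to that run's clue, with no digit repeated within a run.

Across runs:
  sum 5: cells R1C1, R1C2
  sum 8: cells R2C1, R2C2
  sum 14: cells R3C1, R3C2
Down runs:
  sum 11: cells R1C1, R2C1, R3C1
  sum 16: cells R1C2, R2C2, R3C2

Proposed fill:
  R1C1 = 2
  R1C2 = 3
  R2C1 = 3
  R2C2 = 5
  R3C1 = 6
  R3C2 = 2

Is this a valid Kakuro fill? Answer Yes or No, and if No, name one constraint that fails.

No — the down run R1C2–R3C2 sums to 10, not 16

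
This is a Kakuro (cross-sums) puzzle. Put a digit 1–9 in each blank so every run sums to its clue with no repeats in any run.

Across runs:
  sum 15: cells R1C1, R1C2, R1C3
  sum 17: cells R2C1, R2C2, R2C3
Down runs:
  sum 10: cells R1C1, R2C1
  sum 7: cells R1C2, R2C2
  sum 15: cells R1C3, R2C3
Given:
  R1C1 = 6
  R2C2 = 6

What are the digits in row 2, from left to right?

R1C2 = 7 − 6 = 1 completes the 7 down.
R1C3 = 15 − 7 = 8 completes the 15 across.
R2C1 = 10 − 6 = 4 completes the 10 down.
R2C3 = 17 − 10 = 7 completes the 17 across.

4 6 7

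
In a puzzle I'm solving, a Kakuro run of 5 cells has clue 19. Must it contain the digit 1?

Yes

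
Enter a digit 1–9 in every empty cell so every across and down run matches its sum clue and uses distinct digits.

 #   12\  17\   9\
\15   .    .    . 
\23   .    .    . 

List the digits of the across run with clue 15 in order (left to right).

23 in 3 cells must be {6,8,9}; 17 in 2 cells must be {8,9}.
Nothing is forced directly, so branch on R1C2, whose candidates are 8 or 9. If R1C2 = 9: that forces R2C2 = 8, R2C3 = 6, after which R1C3 would have to be in {1,2,4,5} for the 15 across but in {3} for the 9 down — contradiction. So R1C2 = 8.
R2C2 = 17 − 8 = 9 completes the 17 down.
Given what's placed, R2C1 must be 8 to fit the 23 across and 12 down.
R2C3 = 23 − 17 = 6 completes the 23 across.
R1C1 = 12 − 8 = 4 completes the 12 down.
R1C3 = 15 − 12 = 3 completes the 15 across.

4 8 3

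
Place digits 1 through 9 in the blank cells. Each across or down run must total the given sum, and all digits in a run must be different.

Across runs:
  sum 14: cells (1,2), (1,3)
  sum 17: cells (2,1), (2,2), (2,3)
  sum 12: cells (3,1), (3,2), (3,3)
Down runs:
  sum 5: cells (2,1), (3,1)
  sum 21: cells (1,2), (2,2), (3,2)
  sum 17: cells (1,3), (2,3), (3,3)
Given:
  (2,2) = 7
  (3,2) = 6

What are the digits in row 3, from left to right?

(1,2) = 21 − 13 = 8 completes the 21 down.
(1,3) = 14 − 8 = 6 completes the 14 across.
Nothing is forced directly, so branch on (3,3), whose candidates are 2 or 4. If (3,3) = 4: then (2,3) would have to be in {1,2,4,6,8,9} for the 17 across but in {7} for the 17 down — contradiction. So (3,3) = 2.
(2,3) = 17 − 8 = 9 completes the 17 down.
(3,1) = 12 − 8 = 4 completes the 12 across.
(2,1) = 17 − 16 = 1 completes the 17 across.

4 6 2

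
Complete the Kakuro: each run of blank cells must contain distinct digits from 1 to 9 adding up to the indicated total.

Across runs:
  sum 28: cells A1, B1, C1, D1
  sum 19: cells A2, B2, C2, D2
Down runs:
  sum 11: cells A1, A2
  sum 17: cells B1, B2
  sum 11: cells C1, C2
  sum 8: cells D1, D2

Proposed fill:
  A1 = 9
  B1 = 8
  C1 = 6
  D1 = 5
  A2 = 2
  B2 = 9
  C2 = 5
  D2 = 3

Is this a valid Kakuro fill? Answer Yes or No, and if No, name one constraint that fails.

Across: 9+8+6+5=28; 2+9+5+3=19. Down: 9+2=11; 8+9=17; 6+5=11; 5+3=8. No digit repeats within any run.

Yes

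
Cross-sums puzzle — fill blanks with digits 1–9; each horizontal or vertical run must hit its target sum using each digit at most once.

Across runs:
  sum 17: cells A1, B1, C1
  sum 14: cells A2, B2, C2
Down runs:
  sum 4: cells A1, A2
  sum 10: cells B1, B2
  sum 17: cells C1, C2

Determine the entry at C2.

4 in 2 cells must be {1,3}; 17 in 2 cells must be {8,9}.
Nothing is forced directly, so branch on A1, whose candidates are 1 or 3. If A1 = 1: that forces C1 = 9, A2 = 3, after which C2 would have to be in {2,4,5,6,7,9} for the 14 across but in {8} for the 17 down — contradiction. So A1 = 3.
A2 = 4 − 3 = 1 completes the 4 down.
Nothing is forced directly, so branch on C1, whose candidates are 8 or 9. If C1 = 9: then B1 would have to be in {5} for the 17 across but in {1,2,3,4,6,7,8,9} for the 10 down — contradiction. So C1 = 8.
B1 = 17 − 11 = 6 completes the 17 across.
B2 = 10 − 6 = 4 completes the 10 down.
C2 = 14 − 5 = 9 completes the 14 across.

9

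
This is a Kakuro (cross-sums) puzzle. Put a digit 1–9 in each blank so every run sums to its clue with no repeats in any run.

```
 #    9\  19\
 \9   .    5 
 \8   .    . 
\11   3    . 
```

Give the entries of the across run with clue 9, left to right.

4 5

R1C1 = 9 − 5 = 4 completes the 9 across.
R2C1 = 9 − 7 = 2 completes the 9 down.
R2C2 = 8 − 2 = 6 completes the 8 across.
R3C2 = 11 − 3 = 8 completes the 11 across.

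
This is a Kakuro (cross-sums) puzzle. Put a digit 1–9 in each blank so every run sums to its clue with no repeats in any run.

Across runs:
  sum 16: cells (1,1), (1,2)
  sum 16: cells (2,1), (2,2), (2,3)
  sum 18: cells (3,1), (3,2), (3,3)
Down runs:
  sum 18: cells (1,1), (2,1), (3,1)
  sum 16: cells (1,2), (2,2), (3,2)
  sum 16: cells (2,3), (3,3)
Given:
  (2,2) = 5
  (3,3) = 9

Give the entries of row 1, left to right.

9 7

16 in 2 cells must be {7,9}.
(2,3) = 16 − 9 = 7 completes the 16 down.
(2,1) = 16 − 12 = 4 completes the 16 across.
Given what's placed, (1,1) must be 9 to fit the 16 across and 18 down.
(1,2) = 16 − 9 = 7 completes the 16 across.
(3,1) = 18 − 13 = 5 completes the 18 down.
(3,2) = 18 − 14 = 4 completes the 18 across.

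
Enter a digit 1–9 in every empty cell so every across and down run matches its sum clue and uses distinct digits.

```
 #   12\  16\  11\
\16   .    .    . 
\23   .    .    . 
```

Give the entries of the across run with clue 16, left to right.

23 in 3 cells must be {6,8,9}; 16 in 2 cells must be {7,9}.
The 23 across and the 16 down share only 9, so R2C2 = 9.
R1C2 = 16 − 9 = 7 completes the 16 down.
Given what's placed, R2C1 must be 8 to fit the 23 across and 12 down.
R2C3 = 23 − 17 = 6 completes the 23 across.
R1C1 = 12 − 8 = 4 completes the 12 down.
R1C3 = 16 − 11 = 5 completes the 16 across.

4 7 5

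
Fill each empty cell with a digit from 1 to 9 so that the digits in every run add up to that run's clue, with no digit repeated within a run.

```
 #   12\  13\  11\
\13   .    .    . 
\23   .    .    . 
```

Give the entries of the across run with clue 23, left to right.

8, 6, 9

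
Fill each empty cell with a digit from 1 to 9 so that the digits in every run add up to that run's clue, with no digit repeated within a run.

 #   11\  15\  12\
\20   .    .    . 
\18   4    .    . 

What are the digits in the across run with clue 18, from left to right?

R1C1 = 11 − 4 = 7 completes the 11 down.
Nothing is forced directly, so branch on R1C2, whose candidates are 8 or 9. If R1C2 = 8: that forces R1C3 = 5, after which R2C2 would have to be in {5,6,8,9} for the 18 across but in {7} for the 15 down — contradiction. So R1C2 = 9.
R1C3 = 20 − 16 = 4 completes the 20 across.
R2C2 = 15 − 9 = 6 completes the 15 down.
R2C3 = 18 − 10 = 8 completes the 18 across.

4, 6, 8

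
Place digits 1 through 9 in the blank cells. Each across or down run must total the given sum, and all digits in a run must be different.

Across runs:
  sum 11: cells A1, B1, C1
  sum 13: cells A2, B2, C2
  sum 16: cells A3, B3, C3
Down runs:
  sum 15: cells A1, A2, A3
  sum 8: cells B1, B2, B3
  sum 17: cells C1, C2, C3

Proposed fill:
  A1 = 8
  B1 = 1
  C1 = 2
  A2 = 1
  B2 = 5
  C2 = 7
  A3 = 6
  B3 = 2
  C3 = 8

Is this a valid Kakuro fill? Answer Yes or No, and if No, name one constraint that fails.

Across: 8+1+2=11; 1+5+7=13; 6+2+8=16. Down: 8+1+6=15; 1+5+2=8; 2+7+8=17. No digit repeats within any run.

Yes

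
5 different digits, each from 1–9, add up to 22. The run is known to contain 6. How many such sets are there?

5 distinct digits from 1–9 sum between 15 and 35.
Keeping only sets containing 6.
Enumerating: {1,2,4,6,9}, {1,2,5,6,8}, {1,3,4,6,8}, {1,3,5,6,7}, {2,3,4,6,7}.

5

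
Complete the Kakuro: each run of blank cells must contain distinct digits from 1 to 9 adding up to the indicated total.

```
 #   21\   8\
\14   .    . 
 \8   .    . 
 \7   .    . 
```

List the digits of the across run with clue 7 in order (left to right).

5 2

The 14 across and the 8 down share only 5, so R1C2 = 5.
R1C1 = 14 − 5 = 9 completes the 14 across.
Nothing is forced directly, so branch on R2C1, whose candidates are 5 or 7. If R2C1 = 5: then R2C2 would have to be in {3} for the 8 across but in {1,2} for the 8 down — contradiction. So R2C1 = 7.
R2C2 = 8 − 7 = 1 completes the 8 across.
R3C1 = 21 − 16 = 5 completes the 21 down.
R3C2 = 7 − 5 = 2 completes the 7 across.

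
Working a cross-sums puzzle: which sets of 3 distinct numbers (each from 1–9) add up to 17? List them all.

{1,7,9}; {2,6,9}; {2,7,8}; {3,5,9}; {3,6,8}; {4,5,8}; {4,6,7}

3 distinct digits from 1–9 sum between 6 and 24.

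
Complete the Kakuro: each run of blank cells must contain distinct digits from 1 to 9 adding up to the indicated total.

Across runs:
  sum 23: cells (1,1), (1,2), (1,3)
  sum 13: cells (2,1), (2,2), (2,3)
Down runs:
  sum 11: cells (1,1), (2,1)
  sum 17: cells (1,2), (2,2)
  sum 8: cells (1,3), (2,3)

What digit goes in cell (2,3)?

23 in 3 cells must be {6,8,9}; 17 in 2 cells must be {8,9}.
The 23 across and the 8 down share only 6, so (1,3) = 6.
(2,3) = 8 − 6 = 2 completes the 8 down.
Given what's placed, (2,2) must be 8 to fit the 13 across and 17 down.
(1,2) = 17 − 8 = 9 completes the 17 down.
(2,1) = 13 − 10 = 3 completes the 13 across.
(1,1) = 23 − 15 = 8 completes the 23 across.

2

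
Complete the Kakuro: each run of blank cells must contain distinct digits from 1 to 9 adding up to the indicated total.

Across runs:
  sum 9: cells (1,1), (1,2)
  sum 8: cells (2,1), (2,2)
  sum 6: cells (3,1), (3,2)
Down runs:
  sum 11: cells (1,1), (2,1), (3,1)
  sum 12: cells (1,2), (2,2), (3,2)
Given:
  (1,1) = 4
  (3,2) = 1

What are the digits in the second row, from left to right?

2 6

(1,2) = 9 − 4 = 5 completes the 9 across.
(2,2) = 12 − 6 = 6 completes the 12 down.
(3,1) = 6 − 1 = 5 completes the 6 across.
(2,1) = 8 − 6 = 2 completes the 8 across.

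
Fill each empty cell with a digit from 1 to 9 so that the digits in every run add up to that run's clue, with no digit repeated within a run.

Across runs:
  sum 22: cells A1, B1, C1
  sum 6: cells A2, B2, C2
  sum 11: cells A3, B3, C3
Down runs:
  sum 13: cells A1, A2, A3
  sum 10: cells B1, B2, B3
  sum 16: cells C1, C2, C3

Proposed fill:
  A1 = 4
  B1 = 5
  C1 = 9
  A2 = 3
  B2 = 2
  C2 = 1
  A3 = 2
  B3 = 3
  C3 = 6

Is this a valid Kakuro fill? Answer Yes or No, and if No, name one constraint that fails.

No — the across run A1–C1 sums to 18, not 22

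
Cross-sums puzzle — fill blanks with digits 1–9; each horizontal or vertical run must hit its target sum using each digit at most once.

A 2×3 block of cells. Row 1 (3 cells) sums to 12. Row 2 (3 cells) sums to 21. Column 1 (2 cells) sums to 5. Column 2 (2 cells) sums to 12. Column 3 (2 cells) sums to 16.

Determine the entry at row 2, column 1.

4

16 in 2 cells must be {7,9}.
The 21 across and the 5 down share only 4, so (2,1) = 4.
Given what's placed, (2,3) must be 9 to fit the 21 across and 16 down.
(1,1) = 5 − 4 = 1 completes the 5 down.
(1,3) = 16 − 9 = 7 completes the 16 down.
(2,2) = 21 − 13 = 8 completes the 21 across.
(1,2) = 12 − 8 = 4 completes the 12 across.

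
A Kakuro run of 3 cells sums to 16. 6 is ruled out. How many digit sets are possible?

3 distinct digits from 1–9 sum between 6 and 24.
Dropping sets that contain 6.
Enumerating: {1,7,8}, {2,5,9}, {3,4,9}, {3,5,8}, {4,5,7}.

5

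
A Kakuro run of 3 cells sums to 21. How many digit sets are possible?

3

3 distinct digits from 1–9 sum between 6 and 24.
Enumerating: {4,8,9}, {5,7,9}, {6,7,8}.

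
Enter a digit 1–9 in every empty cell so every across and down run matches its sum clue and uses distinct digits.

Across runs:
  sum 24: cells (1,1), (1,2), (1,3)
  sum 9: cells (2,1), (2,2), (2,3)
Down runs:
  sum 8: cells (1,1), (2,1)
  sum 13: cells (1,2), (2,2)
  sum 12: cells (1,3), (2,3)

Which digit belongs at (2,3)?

24 in 3 cells must be {7,8,9}.
The 24 across and the 8 down share only 7, so (1,1) = 7.
(2,1) = 8 − 7 = 1 completes the 8 down.
Nothing is forced directly, so branch on (2,2), whose candidates are 5 or 6. If (2,2) = 6: then (1,2) would have to be in {8,9} for the 24 across but in {7} for the 13 down — contradiction. So (2,2) = 5.
(1,2) = 13 − 5 = 8 completes the 13 down.
(1,3) = 24 − 15 = 9 completes the 24 across.
(2,3) = 9 − 6 = 3 completes the 9 across.

3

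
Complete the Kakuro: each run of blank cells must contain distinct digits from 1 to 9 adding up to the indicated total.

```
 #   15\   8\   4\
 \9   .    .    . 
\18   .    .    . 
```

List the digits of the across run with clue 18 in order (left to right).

4 in 2 cells must be {1,3}.
The 9 across and the 15 down share only 6, so R1C1 = 6.
Given what's placed, R1C3 must be 1 to fit the 9 across and 4 down.
R2C1 = 15 − 6 = 9 completes the 15 down.
R2C3 = 4 − 1 = 3 completes the 4 down.
R1C2 = 9 − 7 = 2 completes the 9 across.
R2C2 = 18 − 12 = 6 completes the 18 across.

9, 6, 3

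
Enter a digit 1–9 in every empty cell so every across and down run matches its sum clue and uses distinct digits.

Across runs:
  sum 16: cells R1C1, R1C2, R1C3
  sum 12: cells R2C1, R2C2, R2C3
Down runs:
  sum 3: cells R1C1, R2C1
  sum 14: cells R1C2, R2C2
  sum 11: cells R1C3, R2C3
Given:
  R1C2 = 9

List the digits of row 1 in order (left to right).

3 in 2 cells must be {1,2}.
R2C2 = 14 − 9 = 5 completes the 14 down.
Given what's placed, R2C1 must be 1 to fit the 12 across and 3 down.
R2C3 = 12 − 6 = 6 completes the 12 across.
R1C1 = 3 − 1 = 2 completes the 3 down.
R1C3 = 16 − 11 = 5 completes the 16 across.

2 9 5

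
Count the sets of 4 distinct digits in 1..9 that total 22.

4 distinct digits from 1–9 sum between 10 and 30.

11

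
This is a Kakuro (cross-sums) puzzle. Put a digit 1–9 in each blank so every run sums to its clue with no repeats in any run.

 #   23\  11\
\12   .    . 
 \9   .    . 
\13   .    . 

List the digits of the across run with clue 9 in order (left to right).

23 in 3 cells must be {6,8,9}.
Nothing is forced directly, so branch on R1C1, whose candidates are 8 or 9. If R1C1 = 8: that forces R1C2 = 4, R2C1 = 6, after which R2C2 would have to be in {3} for the 9 across but in {1,2,5,6} for the 11 down — contradiction. So R1C1 = 9.
R1C2 = 12 − 9 = 3 completes the 12 across.
Nothing is forced directly, so branch on R2C1, whose candidates are 6 or 8. If R2C1 = 6: then R2C2 would have to be in {3} for the 9 across but in {1,2,6,7} for the 11 down — contradiction. So R2C1 = 8.
R2C2 = 9 − 8 = 1 completes the 9 across.
R3C1 = 23 − 17 = 6 completes the 23 down.
R3C2 = 13 − 6 = 7 completes the 13 across.

8 1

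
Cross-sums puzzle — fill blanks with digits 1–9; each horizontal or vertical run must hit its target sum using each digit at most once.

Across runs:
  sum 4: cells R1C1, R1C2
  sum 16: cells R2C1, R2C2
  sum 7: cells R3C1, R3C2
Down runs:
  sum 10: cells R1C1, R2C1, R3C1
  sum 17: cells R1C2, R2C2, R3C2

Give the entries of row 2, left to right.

4 in 2 cells must be {1,3}; 16 in 2 cells must be {7,9}.
The 16 across and the 10 down share only 7, so R2C1 = 7.
R2C2 = 16 − 7 = 9 completes the 16 across.
Given what's placed, R1C1 must be 1 to fit the 4 across and 10 down.
R1C2 = 4 − 1 = 3 completes the 4 across.
R3C1 = 10 − 8 = 2 completes the 10 down.
R3C2 = 7 − 2 = 5 completes the 7 across.

7, 9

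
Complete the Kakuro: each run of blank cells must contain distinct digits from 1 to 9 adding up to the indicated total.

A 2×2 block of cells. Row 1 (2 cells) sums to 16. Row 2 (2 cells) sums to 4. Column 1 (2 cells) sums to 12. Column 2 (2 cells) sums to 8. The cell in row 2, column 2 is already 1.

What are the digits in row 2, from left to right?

16 in 2 cells must be {7,9}; 4 in 2 cells must be {1,3}.
(1,2) = 8 − 1 = 7 completes the 8 down.
(2,1) = 4 − 1 = 3 completes the 4 across.
(1,1) = 16 − 7 = 9 completes the 16 across.

3 1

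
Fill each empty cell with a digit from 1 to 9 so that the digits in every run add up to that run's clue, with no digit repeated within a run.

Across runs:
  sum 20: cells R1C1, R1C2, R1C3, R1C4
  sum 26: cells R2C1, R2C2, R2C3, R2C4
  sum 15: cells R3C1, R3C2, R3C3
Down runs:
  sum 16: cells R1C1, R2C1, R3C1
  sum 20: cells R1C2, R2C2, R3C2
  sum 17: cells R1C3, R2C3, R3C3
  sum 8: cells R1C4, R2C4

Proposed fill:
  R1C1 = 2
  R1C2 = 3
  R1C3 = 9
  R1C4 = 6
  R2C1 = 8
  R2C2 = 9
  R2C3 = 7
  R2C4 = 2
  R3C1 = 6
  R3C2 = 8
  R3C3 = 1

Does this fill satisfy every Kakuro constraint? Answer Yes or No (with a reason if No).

Yes

Across: 2+3+9+6=20; 8+9+7+2=26; 6+8+1=15. Down: 2+8+6=16; 3+9+8=20; 9+7+1=17; 6+2=8. No digit repeats within any run.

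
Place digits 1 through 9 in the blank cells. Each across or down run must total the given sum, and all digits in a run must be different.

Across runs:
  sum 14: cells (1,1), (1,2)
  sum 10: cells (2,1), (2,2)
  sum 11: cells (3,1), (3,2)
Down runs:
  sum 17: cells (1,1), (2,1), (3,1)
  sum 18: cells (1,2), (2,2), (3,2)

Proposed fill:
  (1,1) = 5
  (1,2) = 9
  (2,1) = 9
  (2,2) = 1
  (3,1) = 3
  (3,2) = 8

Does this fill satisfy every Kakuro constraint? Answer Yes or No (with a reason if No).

Yes

Across: 5+9=14; 9+1=10; 3+8=11. Down: 5+9+3=17; 9+1+8=18. No digit repeats within any run.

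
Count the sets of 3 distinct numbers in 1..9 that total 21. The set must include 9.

3 distinct digits from 1–9 sum between 6 and 24.
Keeping only sets containing 9.
Enumerating: {4,8,9}, {5,7,9}.

2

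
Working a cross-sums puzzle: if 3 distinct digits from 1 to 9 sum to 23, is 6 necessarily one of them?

Yes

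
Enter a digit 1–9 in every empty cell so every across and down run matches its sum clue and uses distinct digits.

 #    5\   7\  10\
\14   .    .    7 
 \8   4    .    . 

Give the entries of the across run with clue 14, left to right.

1 6 7

R1C1 = 5 − 4 = 1 completes the 5 down.
R1C2 = 14 − 8 = 6 completes the 14 across.
R2C2 = 7 − 6 = 1 completes the 7 down.
R2C3 = 8 − 5 = 3 completes the 8 across.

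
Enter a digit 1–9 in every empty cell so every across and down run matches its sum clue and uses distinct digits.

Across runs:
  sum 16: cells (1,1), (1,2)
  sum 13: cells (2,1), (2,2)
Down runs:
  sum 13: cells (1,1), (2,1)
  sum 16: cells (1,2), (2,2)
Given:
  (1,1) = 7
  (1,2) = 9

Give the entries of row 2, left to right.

6 7

16 in 2 cells must be {7,9}.
(2,1) = 13 − 7 = 6 completes the 13 down.
(2,2) = 13 − 6 = 7 completes the 13 across.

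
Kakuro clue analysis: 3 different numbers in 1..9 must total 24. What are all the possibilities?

3 distinct digits from 1–9 sum between 6 and 24.
Only one set works: {7,8,9}.

{7,8,9}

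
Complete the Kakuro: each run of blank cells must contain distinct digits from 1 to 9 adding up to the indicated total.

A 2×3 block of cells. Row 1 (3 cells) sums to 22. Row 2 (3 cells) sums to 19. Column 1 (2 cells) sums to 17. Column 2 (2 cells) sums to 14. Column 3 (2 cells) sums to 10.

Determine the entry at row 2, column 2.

17 in 2 cells must be {8,9}.
Nothing is forced directly, so branch on (1,1), whose candidates are 8 or 9. If (1,1) = 8: that forces (1,3) = 9, (2,1) = 9, after which (2,3) would have to be in {2,3,4,6,7,8} for the 19 across but in {1} for the 10 down — contradiction. So (1,1) = 9.
(2,1) = 17 − 9 = 8 completes the 17 down.
Nothing is forced directly, so branch on (1,2), whose candidates are 5 or 6 or 8. If (1,2) = 6: that forces (1,3) = 7, after which (2,2) would have to be in {2,4,5,6,7,9} for the 19 across but in {8} for the 14 down — contradiction. If (1,2) = 8: then (1,3) would have to be in {5} for the 22 across but in {1,2,3,4,6,7,8,9} for the 10 down — contradiction. So (1,2) = 5.
(1,3) = 22 − 14 = 8 completes the 22 across.
(2,2) = 14 − 5 = 9 completes the 14 down.
(2,3) = 19 − 17 = 2 completes the 19 across.

9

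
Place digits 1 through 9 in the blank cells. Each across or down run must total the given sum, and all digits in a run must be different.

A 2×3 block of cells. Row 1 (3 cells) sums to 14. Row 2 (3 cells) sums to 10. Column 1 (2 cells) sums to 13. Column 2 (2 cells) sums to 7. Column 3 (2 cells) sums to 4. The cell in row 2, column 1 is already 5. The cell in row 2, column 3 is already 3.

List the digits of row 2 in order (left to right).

4 in 2 cells must be {1,3}.
(1,1) = 13 − 5 = 8 completes the 13 down.
(1,3) = 4 − 3 = 1 completes the 4 down.
(2,2) = 10 − 8 = 2 completes the 10 across.
(1,2) = 14 − 9 = 5 completes the 14 across.

5, 2, 3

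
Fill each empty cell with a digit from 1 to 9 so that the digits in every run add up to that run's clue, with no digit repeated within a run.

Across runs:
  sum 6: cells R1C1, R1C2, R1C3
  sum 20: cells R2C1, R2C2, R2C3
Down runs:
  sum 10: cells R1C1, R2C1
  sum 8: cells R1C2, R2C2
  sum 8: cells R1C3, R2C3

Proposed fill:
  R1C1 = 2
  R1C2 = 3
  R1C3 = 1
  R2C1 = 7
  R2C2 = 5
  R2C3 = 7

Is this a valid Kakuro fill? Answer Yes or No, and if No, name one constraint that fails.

No — the down run R1C1–R2C1 sums to 9, not 10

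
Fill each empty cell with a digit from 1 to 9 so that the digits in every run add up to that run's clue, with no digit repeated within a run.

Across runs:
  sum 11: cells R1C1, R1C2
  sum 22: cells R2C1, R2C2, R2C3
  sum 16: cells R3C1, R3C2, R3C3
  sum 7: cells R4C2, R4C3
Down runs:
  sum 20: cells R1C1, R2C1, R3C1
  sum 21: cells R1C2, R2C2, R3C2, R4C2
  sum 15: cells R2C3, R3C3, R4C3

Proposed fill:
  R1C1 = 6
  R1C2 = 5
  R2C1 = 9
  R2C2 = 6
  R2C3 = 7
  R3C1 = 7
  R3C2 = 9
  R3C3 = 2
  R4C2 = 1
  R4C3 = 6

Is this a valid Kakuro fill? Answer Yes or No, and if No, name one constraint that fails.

No — the across run R3C1–R3C3 sums to 18, not 16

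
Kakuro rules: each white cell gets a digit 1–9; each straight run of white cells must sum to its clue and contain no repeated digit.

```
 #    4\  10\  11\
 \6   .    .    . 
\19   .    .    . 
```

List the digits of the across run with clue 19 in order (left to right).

3, 7, 9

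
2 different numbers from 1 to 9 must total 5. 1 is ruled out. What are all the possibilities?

2 distinct digits from 1–9 sum between 3 and 17.
Dropping sets that contain 1.
Only one set works: {2,3}.

{2,3}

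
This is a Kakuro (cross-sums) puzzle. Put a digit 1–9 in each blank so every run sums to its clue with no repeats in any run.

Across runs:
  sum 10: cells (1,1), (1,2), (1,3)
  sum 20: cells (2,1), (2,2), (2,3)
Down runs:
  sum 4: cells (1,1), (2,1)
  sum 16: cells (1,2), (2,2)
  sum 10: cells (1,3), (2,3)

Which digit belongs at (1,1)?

4 in 2 cells must be {1,3}; 16 in 2 cells must be {7,9}.
The 10 across and the 16 down share only 7, so (1,2) = 7.
The 20 across and the 4 down share only 3, so (2,1) = 3.
(2,2) = 16 − 7 = 9 completes the 16 down.
(2,3) = 20 − 12 = 8 completes the 20 across.
(1,1) = 4 − 3 = 1 completes the 4 down.
(1,3) = 10 − 8 = 2 completes the 10 across.

1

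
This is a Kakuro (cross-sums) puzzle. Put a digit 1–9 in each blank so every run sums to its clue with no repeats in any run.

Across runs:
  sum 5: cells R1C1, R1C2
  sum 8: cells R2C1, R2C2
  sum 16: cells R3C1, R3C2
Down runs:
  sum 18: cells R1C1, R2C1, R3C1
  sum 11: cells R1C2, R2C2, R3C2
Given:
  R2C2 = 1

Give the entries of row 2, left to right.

7, 1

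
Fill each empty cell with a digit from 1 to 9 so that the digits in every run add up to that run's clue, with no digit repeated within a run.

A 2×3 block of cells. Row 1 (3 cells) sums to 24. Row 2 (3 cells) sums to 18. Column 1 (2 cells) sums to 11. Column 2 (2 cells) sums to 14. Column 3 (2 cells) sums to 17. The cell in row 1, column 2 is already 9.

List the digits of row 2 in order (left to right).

24 in 3 cells must be {7,8,9}; 17 in 2 cells must be {8,9}.
Given what's placed, (1,3) must be 8 to fit the 24 across and 17 down.
(2,2) = 14 − 9 = 5 completes the 14 down.
(2,3) = 17 − 8 = 9 completes the 17 down.
(1,1) = 24 − 17 = 7 completes the 24 across.
(2,1) = 18 − 14 = 4 completes the 18 across.

4 5 9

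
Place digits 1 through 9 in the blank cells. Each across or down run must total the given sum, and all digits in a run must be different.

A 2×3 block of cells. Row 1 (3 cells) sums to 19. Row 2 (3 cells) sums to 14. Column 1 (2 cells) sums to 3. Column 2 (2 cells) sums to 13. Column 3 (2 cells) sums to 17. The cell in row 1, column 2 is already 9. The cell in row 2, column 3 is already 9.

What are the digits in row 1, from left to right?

2 9 8

3 in 2 cells must be {1,2}; 17 in 2 cells must be {8,9}.
(1,1) = 2: the only remaining digit allowed by both the 19 across and the 3 down.
(1,3) = 19 − 11 = 8 completes the 19 across.
(2,1) = 3 − 2 = 1 completes the 3 down.
(2,2) = 14 − 10 = 4 completes the 14 across.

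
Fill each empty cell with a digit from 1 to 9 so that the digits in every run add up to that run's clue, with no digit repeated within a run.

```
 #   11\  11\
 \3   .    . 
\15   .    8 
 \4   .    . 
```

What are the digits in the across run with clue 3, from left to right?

3 in 2 cells must be {1,2}; 4 in 2 cells must be {1,3}.
R2C1 = 15 − 8 = 7 completes the 15 across.
R3C2 = 1: the only remaining digit allowed by both the 4 across and the 11 down.
Given what's placed, R1C1 must be 1 to fit the 3 across and 11 down.
R1C2 = 3 − 1 = 2 completes the 3 across.
R3C1 = 4 − 1 = 3 completes the 4 across.

1 2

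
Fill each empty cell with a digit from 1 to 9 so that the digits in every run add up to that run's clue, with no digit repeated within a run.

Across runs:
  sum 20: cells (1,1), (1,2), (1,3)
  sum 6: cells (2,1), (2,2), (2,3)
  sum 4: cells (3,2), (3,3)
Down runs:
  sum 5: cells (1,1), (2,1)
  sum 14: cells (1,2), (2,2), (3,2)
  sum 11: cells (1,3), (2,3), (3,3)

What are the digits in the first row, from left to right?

6 in 3 cells must be {1,2,3}; 4 in 2 cells must be {1,3}.
Nothing is forced directly, so branch on (3,2), whose candidates are 1 or 3. If (3,2) = 1: then (2,2) would have to be in {1,2,3} for the 6 across but in {4,5,6,7,8,9} for the 14 down — contradiction. So (3,2) = 3.
Given what's placed, (2,2) must be 2 to fit the 6 across and 14 down.
(3,3) = 4 − 3 = 1 completes the 4 across.
(1,2) = 14 − 5 = 9 completes the 14 down.
(2,3) = 3: the only remaining digit allowed by both the 6 across and the 11 down.
(1,3) = 11 − 4 = 7 completes the 11 down.
(2,1) = 6 − 5 = 1 completes the 6 across.
(1,1) = 20 − 16 = 4 completes the 20 across.

4 9 7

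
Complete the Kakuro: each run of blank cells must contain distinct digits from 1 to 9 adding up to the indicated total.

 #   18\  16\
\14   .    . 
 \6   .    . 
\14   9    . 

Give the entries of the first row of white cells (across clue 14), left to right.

R3C2 = 14 − 9 = 5 completes the 14 across.
No cell is forced outright now. R2C2 can only be 2 or 4 (the digits allowed by both its 6 across and its 16 down). If R2C2 = 4: then R1C2 would have to be in {5,6,8,9} for the 14 across but in {7} for the 16 down — contradiction. So R2C2 = 2.
R1C2 = 16 − 7 = 9 completes the 16 down.
R2C1 = 6 − 2 = 4 completes the 6 across.
R1C1 = 14 − 9 = 5 completes the 14 across.

5 9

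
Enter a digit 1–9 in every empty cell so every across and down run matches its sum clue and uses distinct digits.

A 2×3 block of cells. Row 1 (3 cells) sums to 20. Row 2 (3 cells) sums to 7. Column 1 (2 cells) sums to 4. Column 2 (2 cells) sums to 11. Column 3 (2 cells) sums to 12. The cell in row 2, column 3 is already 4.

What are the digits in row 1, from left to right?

7 in 3 cells must be {1,2,4}; 4 in 2 cells must be {1,3}.
Only 3 fits (1,1) under both its across sum 20 and down sum 4.
(1,3) = 12 − 4 = 8 completes the 12 down.
(2,1) = 4 − 3 = 1 completes the 4 down.
(2,2) = 7 − 5 = 2 completes the 7 across.
(1,2) = 20 − 11 = 9 completes the 20 across.

3 9 8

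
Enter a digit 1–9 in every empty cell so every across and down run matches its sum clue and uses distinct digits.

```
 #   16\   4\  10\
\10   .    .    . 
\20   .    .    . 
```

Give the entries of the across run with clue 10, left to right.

16 in 2 cells must be {7,9}; 4 in 2 cells must be {1,3}.
The 10 across and the 16 down share only 7, so R1C1 = 7.
Given what's placed, R1C2 must be 1 to fit the 10 across and 4 down.
R1C3 = 10 − 8 = 2 completes the 10 across.
R2C1 = 16 − 7 = 9 completes the 16 down.
R2C2 = 4 − 1 = 3 completes the 4 down.
R2C3 = 20 − 12 = 8 completes the 20 across.

7 1 2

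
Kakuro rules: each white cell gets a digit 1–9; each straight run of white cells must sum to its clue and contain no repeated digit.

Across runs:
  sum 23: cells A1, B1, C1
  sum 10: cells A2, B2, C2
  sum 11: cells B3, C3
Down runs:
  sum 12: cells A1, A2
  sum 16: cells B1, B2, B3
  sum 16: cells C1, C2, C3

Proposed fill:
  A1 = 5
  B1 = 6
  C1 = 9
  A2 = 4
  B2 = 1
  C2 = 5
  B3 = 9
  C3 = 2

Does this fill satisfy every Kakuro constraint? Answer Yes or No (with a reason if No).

No — the down run A1–A2 sums to 9, not 12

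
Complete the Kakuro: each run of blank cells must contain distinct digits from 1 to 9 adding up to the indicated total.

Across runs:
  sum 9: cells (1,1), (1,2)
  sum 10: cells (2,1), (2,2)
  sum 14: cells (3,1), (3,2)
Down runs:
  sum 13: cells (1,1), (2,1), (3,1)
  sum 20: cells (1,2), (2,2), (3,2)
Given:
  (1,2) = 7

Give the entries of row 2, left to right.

6 4

(1,1) = 9 − 7 = 2 completes the 9 across.
Nothing is forced directly, so branch on (2,2), whose candidates are 4 or 8 or 9. If (2,2) = 8: then (2,1) would have to be in {2} for the 10 across but in {3,4,5,6,7,8} for the 13 down — contradiction. If (2,2) = 9: then (2,1) would have to be in {1} for the 10 across but in {3,4,5,6,7,8} for the 13 down — contradiction. So (2,2) = 4.
(2,1) = 10 − 4 = 6 completes the 10 across.
(3,1) = 13 − 8 = 5 completes the 13 down.
(3,2) = 14 − 5 = 9 completes the 14 across.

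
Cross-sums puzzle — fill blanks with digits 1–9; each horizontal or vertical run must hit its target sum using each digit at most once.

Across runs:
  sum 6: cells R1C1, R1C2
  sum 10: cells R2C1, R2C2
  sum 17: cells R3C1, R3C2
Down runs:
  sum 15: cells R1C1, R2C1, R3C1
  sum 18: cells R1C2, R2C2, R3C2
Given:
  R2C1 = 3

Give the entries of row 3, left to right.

17 in 2 cells must be {8,9}.
R2C2 = 10 − 3 = 7 completes the 10 across.
Given what's placed, R3C1 must be 8 to fit the 17 across and 15 down.
R3C2 = 17 − 8 = 9 completes the 17 across.
R1C1 = 15 − 11 = 4 completes the 15 down.
R1C2 = 6 − 4 = 2 completes the 6 across.

8, 9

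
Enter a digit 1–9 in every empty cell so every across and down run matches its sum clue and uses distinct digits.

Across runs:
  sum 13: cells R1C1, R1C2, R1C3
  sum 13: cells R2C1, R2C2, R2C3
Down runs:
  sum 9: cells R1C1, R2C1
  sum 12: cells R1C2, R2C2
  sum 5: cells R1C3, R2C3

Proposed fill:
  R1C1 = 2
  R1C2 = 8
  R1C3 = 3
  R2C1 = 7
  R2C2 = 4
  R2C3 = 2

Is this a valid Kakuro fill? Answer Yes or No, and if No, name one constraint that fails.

Yes

Across: 2+8+3=13; 7+4+2=13. Down: 2+7=9; 8+4=12; 3+2=5. No digit repeats within any run.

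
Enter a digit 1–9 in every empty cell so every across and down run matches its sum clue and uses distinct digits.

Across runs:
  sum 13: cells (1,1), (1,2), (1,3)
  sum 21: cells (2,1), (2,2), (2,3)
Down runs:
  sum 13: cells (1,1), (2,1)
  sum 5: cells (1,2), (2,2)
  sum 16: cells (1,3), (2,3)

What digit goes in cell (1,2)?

16 in 2 cells must be {7,9}.
The 21 across and the 5 down share only 4, so (2,2) = 4.
Given what's placed, (2,3) must be 9 to fit the 21 across and 16 down.
(1,2) = 5 − 4 = 1 completes the 5 down.
(1,3) = 16 − 9 = 7 completes the 16 down.
(2,1) = 21 − 13 = 8 completes the 21 across.
(1,1) = 13 − 8 = 5 completes the 13 across.

1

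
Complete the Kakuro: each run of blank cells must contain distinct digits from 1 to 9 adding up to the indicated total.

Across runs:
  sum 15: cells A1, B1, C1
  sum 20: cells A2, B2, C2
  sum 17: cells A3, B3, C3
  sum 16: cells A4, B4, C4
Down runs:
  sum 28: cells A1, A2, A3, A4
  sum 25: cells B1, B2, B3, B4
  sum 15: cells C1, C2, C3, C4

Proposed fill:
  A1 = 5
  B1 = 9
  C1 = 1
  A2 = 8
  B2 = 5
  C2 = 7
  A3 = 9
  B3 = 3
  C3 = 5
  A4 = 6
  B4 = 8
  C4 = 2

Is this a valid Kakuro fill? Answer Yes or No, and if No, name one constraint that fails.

Yes

Across: 5+9+1=15; 8+5+7=20; 9+3+5=17; 6+8+2=16. Down: 5+8+9+6=28; 9+5+3+8=25; 1+7+5+2=15. No digit repeats within any run.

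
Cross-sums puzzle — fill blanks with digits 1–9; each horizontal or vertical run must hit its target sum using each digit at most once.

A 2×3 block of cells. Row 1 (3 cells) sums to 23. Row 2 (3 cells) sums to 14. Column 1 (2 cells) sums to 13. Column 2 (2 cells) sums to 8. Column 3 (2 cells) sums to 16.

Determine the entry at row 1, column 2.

23 in 3 cells must be {6,8,9}; 16 in 2 cells must be {7,9}.
The 23 across and the 8 down share only 6, so (1,2) = 6.
Given what's placed, (1,3) must be 9 to fit the 23 across and 16 down.
(2,2) = 8 − 6 = 2 completes the 8 down.
(2,3) = 16 − 9 = 7 completes the 16 down.
(1,1) = 23 − 15 = 8 completes the 23 across.
(2,1) = 14 − 9 = 5 completes the 14 across.

6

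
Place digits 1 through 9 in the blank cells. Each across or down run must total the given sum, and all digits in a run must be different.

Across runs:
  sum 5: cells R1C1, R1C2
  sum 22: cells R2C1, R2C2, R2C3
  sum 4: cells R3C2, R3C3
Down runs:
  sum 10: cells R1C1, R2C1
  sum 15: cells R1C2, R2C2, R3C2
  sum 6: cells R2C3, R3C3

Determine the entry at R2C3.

5

4 in 2 cells must be {1,3}.
The 22 across and the 6 down share only 5, so R2C3 = 5.
R3C3 = 6 − 5 = 1 completes the 6 down.
R3C2 = 4 − 1 = 3 completes the 4 across.
R1C2 = 4: the only remaining digit allowed by both the 5 across and the 15 down.
R2C2 = 15 − 7 = 8 completes the 15 down.
R1C1 = 5 − 4 = 1 completes the 5 across.
R2C1 = 22 − 13 = 9 completes the 22 across.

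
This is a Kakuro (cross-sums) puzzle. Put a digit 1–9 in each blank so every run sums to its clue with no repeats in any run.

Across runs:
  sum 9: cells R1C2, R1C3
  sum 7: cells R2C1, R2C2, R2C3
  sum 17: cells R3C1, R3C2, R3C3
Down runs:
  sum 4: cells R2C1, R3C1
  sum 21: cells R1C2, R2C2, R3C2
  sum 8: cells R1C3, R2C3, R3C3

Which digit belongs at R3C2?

9

7 in 3 cells must be {1,2,4}; 4 in 2 cells must be {1,3}.
Only 1 fits R2C1 under both its across sum 7 and down sum 4.
Given what's placed, R2C2 must be 4 to fit the 7 across and 21 down.
R2C3 = 7 − 5 = 2 completes the 7 across.
R3C1 = 4 − 1 = 3 completes the 4 down.
R3C3 = 5: the only remaining digit allowed by both the 17 across and the 8 down.
Given what's placed, R1C2 must be 8 to fit the 9 across and 21 down.
R1C3 = 9 − 8 = 1 completes the 9 across.
R3C2 = 17 − 8 = 9 completes the 17 across.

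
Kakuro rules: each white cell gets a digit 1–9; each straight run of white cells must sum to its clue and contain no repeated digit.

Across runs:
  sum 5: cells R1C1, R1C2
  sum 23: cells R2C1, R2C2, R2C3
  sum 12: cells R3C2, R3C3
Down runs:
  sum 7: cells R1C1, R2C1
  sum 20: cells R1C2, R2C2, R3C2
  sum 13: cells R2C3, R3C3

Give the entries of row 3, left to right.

7 5

23 in 3 cells must be {6,8,9}.
The 23 across and the 7 down share only 6, so R2C1 = 6.
R1C1 = 7 − 6 = 1 completes the 7 down.
R1C2 = 5 − 1 = 4 completes the 5 across.
R2C2 = 9: the only remaining digit allowed by both the 23 across and the 20 down.
R2C3 = 23 − 15 = 8 completes the 23 across.
R3C2 = 20 − 13 = 7 completes the 20 down.
R3C3 = 12 − 7 = 5 completes the 12 across.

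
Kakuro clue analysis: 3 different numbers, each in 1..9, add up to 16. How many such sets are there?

8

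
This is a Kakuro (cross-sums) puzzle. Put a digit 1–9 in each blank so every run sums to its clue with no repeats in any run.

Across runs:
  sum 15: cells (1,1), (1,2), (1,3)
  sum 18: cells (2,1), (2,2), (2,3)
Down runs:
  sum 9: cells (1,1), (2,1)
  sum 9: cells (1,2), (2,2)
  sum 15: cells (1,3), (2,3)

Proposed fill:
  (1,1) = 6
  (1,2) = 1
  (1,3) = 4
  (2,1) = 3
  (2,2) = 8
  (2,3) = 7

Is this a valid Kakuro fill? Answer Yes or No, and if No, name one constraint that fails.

No — the down run (1,3)–(2,3) sums to 11, not 15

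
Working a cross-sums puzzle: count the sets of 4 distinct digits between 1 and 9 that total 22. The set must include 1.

3

4 distinct digits from 1–9 sum between 10 and 30.
Keeping only sets containing 1.
Enumerating: {1,4,8,9}, {1,5,7,9}, {1,6,7,8}.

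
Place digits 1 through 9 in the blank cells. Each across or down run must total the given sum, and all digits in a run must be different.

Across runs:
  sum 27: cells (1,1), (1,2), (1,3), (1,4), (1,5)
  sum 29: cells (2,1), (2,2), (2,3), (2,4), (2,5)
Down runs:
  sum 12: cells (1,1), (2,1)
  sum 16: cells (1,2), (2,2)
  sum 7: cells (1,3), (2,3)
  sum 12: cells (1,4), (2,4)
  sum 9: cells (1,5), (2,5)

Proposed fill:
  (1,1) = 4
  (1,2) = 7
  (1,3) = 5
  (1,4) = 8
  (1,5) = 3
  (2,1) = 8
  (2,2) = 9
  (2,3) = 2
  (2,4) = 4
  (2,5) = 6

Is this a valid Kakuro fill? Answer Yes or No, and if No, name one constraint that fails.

Yes

Across: 4+7+5+8+3=27; 8+9+2+4+6=29. Down: 4+8=12; 7+9=16; 5+2=7; 8+4=12; 3+6=9. No digit repeats within any run.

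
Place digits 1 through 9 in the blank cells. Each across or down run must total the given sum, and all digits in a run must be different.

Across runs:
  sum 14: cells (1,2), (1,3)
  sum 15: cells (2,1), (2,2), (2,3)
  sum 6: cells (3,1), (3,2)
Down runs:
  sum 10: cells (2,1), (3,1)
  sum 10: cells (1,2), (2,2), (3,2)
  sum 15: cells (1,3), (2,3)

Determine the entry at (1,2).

5

Nothing is forced directly, so branch on (1,2), whose candidates are 5 or 6. If (1,2) = 6: that forces (1,3) = 8, (2,3) = 7, (3,2) = 1, (2,2) = 3, after which (3,1) would have to be in {5} for the 6 across but in {1,2,3,4,6,7,8,9} for the 10 down — contradiction. So (1,2) = 5.
(1,3) = 14 − 5 = 9 completes the 14 across.
(2,3) = 15 − 9 = 6 completes the 15 down.
No cell is forced outright now. (3,1) can only be 1 or 2 or 4 (the digits allowed by both its 6 across and its 10 down). If (3,1) = 1: then (2,1) would have to be in {1,2,4,5,7,8} for the 15 across but in {9} for the 10 down — contradiction. If (3,1) = 4: then (2,1) would have to be in {1,2,4,5,7,8} for the 15 across but in {6} for the 10 down — contradiction. So (3,1) = 2.
(2,1) = 10 − 2 = 8 completes the 10 down.
(2,2) = 15 − 14 = 1 completes the 15 across.
(3,2) = 6 − 2 = 4 completes the 6 across.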